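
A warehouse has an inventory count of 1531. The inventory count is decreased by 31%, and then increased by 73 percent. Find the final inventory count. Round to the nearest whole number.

1828

31% decrease: 1531 × 0.69 = 1056.39.
After the 73% increase: 1056.39 × 1.73 = 1827.5547 ≈ 1828.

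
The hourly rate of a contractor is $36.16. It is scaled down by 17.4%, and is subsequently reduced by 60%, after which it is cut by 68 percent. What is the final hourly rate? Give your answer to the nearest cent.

$3.82

17.4% decrease: $36.16 × 0.826 = $29.86816.
Apply the 60% decrease: $29.86816 × 0.4 = $11.947264.
Apply the 68% decrease: $11.947264 × 0.32 = $3.82312448 ≈ $3.82.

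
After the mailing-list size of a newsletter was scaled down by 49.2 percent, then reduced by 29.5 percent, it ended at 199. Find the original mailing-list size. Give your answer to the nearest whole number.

Undoing the 29.5% decrease: 199 ÷ 0.705 ≈ 282.269504.
Undoing the 49.2% decrease: 282.269504 ÷ 0.508 ≈ 556.

556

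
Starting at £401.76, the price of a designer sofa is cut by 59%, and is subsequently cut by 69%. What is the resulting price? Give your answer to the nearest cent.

59% decrease: £401.76 × 0.41 = £164.7216.
After the 69% decrease: £164.7216 × 0.31 = £51.063696 ≈ £51.06.

£51.06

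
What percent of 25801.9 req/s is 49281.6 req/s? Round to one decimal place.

191.0%

49281.6 req/s ÷ 25801.9 req/s ≈ 191.0%.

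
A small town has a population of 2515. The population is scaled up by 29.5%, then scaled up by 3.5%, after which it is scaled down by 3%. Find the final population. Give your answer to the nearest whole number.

3270

29.5% increase: 2515 × 1.295 = 3256.925.
3.5% increase: 3256.925 × 1.035 = 3370.917375.
3% decrease: 3370.917375 × 0.97 = 3269.78985375 ≈ 3270.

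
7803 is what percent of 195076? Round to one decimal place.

4.0%

7803 ÷ 195076 ≈ 4.0%.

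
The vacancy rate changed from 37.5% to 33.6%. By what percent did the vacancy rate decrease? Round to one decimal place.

10.4%

The change is 33.6 − 37.5 = -3.9 percentage points.
Relative to the original 37.5%, that is -3.9 ÷ 37.5 = -10.4%.
So the vacancy rate fell by 10.4%.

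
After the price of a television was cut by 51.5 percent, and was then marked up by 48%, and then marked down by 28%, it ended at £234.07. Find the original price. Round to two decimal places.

£452.91

Undoing the 28% decrease: £234.07 ÷ 0.72 ≈ £325.097222.
Undoing the 48% increase: £325.097222 ÷ 1.48 ≈ £219.660285.
Undoing the 51.5% decrease: £219.660285 ÷ 0.485 ≈ £452.91.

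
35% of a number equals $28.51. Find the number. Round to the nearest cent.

$81.46

$28.51 ÷ 0.35 ≈ $81.46.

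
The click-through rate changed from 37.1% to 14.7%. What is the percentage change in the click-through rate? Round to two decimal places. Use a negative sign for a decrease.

-60.38%

The change is 14.7 − 37.1 = -22.4 percentage points.
Relative to the original 37.1%, that is -22.4 ÷ 37.1 ≈ -60.38%.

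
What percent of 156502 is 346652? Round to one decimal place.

346652 ÷ 156502 ≈ 221.5%.

221.5%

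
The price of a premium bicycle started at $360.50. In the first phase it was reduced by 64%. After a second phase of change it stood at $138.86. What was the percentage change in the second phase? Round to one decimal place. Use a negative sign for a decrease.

After the first phase: $360.50 × 0.36 = $129.78.
Second-phase multiplier: $138.86 ÷ $129.78 ≈ 1.06996.
That is a change of 7.0%.

7.0%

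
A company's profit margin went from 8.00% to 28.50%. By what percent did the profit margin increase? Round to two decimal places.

256.25%

The change is 28.50 − 8.00 = 20.50 percentage points.
Relative to the original 8.00%, that is 20.50 ÷ 8.00 = 256.25%.
So the profit margin rose by 256.25%.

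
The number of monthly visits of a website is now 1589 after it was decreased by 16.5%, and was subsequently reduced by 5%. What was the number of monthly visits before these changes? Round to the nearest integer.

Undoing the 5% decrease: 1589 ÷ 0.95 ≈ 1672.631579.
Undoing the 16.5% decrease: 1672.631579 ÷ 0.835 ≈ 2003.

2003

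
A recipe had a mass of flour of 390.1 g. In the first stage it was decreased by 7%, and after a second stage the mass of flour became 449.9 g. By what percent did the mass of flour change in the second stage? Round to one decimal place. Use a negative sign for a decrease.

24.0%

After the first stage: 390.1 × 0.93 = 362.793.
Second-stage multiplier: 449.9 ÷ 362.793 ≈ 1.2401.
That is a change of 24.0%.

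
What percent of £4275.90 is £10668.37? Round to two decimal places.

249.50%

£10668.37 ÷ £4275.90 ≈ 249.50%.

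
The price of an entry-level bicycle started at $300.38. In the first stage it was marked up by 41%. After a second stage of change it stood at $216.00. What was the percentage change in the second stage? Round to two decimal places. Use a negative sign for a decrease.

After the first stage: $300.38 × 1.41 = $423.5358.
Second-stage multiplier: $216.00 ÷ $423.5358 ≈ 0.509992.
That is a change of -49.00%.

-49.00%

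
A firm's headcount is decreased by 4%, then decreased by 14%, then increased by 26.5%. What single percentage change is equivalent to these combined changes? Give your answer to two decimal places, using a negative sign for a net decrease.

4.44%

A 4% decrease multiplies by 0.96.
Then a 14% decrease: 0.96 × 0.86 = 0.8256.
Then a 26.5% increase: 0.8256 × 1.265 = 1.044384.
Overall factor 1.044384, i.e. 4.44%.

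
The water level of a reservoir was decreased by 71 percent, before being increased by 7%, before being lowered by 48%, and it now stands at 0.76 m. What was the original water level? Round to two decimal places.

4.71 m

Undoing the 48% decrease: 0.76 ÷ 0.52 ≈ 1.461538.
Undoing the 7% increase: 1.461538 ÷ 1.07 ≈ 1.365923.
Undoing the 71% decrease: 1.365923 ÷ 0.29 ≈ 4.71 m.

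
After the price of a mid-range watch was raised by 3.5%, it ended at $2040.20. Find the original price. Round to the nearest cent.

The overall multiplier applied was 1.035.
So the original price was $2040.20 ÷ 1.035 ≈ $1971.21.

$1971.21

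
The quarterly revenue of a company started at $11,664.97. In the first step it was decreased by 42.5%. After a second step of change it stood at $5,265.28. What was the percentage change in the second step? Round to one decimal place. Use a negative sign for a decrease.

-21.5%

After the first step: $11,664.97 × 0.575 = $6707.35775.
Second-step multiplier: $5,265.28 ÷ $6707.35775 ≈ 0.785.
That is a change of -21.5%.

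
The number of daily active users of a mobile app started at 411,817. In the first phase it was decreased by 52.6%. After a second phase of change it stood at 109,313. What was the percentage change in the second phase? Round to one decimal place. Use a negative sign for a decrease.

-44.0%

After the first phase: 411,817 × 0.474 = 195201.258.
Second-phase multiplier: 109,313 ÷ 195201.258 ≈ 0.56.
That is a change of -44.0%.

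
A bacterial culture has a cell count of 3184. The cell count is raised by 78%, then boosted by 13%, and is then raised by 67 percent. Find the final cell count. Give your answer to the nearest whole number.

78% increase: 3184 × 1.78 = 5667.52.
13% increase: 5667.52 × 1.13 = 6404.2976.
67% increase: 6404.2976 × 1.67 = 10695.176992 ≈ 10695.

10695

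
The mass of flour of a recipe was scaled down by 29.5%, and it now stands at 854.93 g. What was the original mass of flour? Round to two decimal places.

1212.67 g

The overall multiplier applied was 0.705.
So the original mass of flour was 854.93 ÷ 0.705 ≈ 1212.67 g.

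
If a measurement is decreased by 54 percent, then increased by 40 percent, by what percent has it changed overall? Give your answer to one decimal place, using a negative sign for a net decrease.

The combined multiplier is 0.46 × 1.4 = 0.644.
That corresponds to a decrease of 35.6%.

-35.6%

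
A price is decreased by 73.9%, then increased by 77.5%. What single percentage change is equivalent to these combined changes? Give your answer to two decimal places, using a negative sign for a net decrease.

-53.67%

A 73.9% decrease multiplies by 0.261.
Then a 77.5% increase: 0.261 × 1.775 = 0.463275.
Overall factor 0.463275, i.e. -53.67%.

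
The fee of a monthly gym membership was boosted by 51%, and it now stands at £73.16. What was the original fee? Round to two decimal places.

£48.45

The overall multiplier applied was 1.51.
So the original fee was £73.16 ÷ 1.51 ≈ £48.45.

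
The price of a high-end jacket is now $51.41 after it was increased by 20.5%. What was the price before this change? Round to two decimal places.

$42.66

The overall multiplier applied was 1.205.
So the original price was $51.41 ÷ 1.205 ≈ $42.66.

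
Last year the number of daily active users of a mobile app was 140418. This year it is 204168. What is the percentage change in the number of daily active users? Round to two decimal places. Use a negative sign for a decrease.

Change: 204168 − 140418 = 63750.
Relative to the original: 63750 ÷ 140418 ≈ 45.40%.

45.40%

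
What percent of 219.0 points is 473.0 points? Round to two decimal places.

473.0 points ÷ 219.0 points ≈ 215.98%.

215.98%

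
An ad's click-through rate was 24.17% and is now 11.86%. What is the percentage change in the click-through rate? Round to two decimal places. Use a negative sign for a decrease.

-50.93%

The change is 11.86 − 24.17 = -12.31 percentage points.
Relative to the original 24.17%, that is -12.31 ÷ 24.17 ≈ -50.93%.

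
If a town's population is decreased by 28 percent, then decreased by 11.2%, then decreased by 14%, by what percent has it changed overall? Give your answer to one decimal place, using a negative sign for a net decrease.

A 28% decrease multiplies by 0.72.
Then an 11.2% decrease: 0.72 × 0.888 = 0.63936.
Then a 14% decrease: 0.63936 × 0.86 = 0.5498496.
Overall factor 0.5498496, i.e. -45.0%.

-45.0%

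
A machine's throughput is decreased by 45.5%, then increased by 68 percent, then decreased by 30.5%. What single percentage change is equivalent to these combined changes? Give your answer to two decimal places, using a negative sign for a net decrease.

-36.37%

A 45.5% decrease multiplies by 0.545.
Then a 68% increase: 0.545 × 1.68 = 0.9156.
Then a 30.5% decrease: 0.9156 × 0.695 = 0.636342.
Overall factor 0.636342, i.e. -36.37%.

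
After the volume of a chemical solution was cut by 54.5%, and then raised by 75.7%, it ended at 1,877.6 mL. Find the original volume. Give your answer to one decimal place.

2,348.7 mL

Undoing the 75.7% increase: 1,877.6 ÷ 1.757 ≈ 1068.639727.
Undoing the 54.5% decrease: 1068.639727 ÷ 0.455 ≈ 2,348.7 mL.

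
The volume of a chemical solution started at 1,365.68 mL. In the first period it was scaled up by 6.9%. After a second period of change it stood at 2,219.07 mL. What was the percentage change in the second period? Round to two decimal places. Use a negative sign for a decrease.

52.00%

After the first period: 1,365.68 × 1.069 = 1459.91192.
Second-period multiplier: 2,219.07 ÷ 1459.91192 ≈ 1.520003.
That is a change of 52.00%.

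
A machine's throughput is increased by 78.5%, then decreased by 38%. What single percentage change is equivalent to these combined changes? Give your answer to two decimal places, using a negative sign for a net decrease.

A 78.5% increase multiplies by 1.785.
Then a 38% decrease: 1.785 × 0.62 = 1.1067.
Overall factor 1.1067, i.e. 10.67%.

10.67%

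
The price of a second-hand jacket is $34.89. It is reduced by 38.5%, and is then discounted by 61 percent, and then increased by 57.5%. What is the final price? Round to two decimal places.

$13.18

Apply the 38.5% decrease: $34.89 × 0.615 = $21.45735.
After the 61% decrease: $21.45735 × 0.39 = $8.3683665.
Apply the 57.5% increase: $8.3683665 × 1.575 = $13.1801772375 ≈ $13.18.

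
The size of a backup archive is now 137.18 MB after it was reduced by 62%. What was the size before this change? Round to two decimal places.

361.00 MB

The overall multiplier applied was 0.38.
So the original size was 137.18 ÷ 0.38 = 361.00 MB.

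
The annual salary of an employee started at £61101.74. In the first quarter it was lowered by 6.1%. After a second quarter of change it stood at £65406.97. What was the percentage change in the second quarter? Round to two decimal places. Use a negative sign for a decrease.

After the first quarter: £61101.74 × 0.939 = £57374.53386.
Second-quarter multiplier: £65406.97 ÷ £57374.53386 ≈ 1.14.
That is a change of 14.00%.

14.00%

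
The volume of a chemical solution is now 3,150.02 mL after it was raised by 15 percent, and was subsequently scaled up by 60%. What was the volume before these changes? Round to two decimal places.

1,711.97 mL

The overall multiplier applied was 1.15 × 1.6 = 1.84.
So the original volume was 3,150.02 ÷ 1.84 ≈ 1,711.97 mL.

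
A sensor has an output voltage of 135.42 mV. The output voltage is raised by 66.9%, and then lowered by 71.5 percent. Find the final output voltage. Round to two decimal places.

After the 66.9% increase: 135.42 × 1.669 = 226.01598.
After the 71.5% decrease: 226.01598 × 0.285 = 64.4145543 ≈ 64.41.

64.41 mV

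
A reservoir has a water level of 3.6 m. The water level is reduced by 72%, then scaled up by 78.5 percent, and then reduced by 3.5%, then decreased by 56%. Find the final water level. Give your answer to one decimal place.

After the 72% decrease: 3.6 × 0.28 = 1.008.
78.5% increase: 1.008 × 1.785 = 1.79928.
After the 3.5% decrease: 1.79928 × 0.965 = 1.7363052.
After the 56% decrease: 1.7363052 × 0.44 = 0.763974288 ≈ 0.8.

0.8 m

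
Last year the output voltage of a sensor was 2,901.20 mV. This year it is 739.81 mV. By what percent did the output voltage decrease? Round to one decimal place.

Change: 739.81 − 2,901.20 = -2,161.39.
Relative to the original: -2,161.39 ÷ 2,901.20 ≈ -74.5%.
So the output voltage decreased by 74.5%.

74.5%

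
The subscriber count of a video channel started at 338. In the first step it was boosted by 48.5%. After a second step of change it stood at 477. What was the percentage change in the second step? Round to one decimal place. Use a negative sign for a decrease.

-5.0%

After the first step: 338 × 1.485 = 501.93.
Second-step multiplier: 477 ÷ 501.93 ≈ 0.95033.
That is a change of -5.0%.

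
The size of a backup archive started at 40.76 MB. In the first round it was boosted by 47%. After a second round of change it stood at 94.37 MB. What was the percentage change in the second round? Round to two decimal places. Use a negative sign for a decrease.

57.50%

After the first round: 40.76 × 1.47 = 59.9172.
Second-round multiplier: 94.37 ÷ 59.9172 ≈ 1.575007.
That is a change of 57.50%.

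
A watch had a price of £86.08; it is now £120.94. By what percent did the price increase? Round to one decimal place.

Change: £120.94 − £86.08 = £34.86.
Relative to the original: £34.86 ÷ £86.08 ≈ 40.5%.
So the price increased by 40.5%.

40.5%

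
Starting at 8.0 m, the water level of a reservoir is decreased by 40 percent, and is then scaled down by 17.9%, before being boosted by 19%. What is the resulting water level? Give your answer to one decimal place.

Each change multiplies by a factor: 0.6 × 0.821 × 1.19 = 0.586194.
8.0 × 0.586194 = 4.689552 ≈ 4.7.

4.7 m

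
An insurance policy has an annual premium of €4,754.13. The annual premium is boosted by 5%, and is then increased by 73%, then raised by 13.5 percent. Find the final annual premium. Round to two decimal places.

€9,801.72

Each change multiplies by a factor: 1.05 × 1.73 × 1.135 = 2.0617275.
€4,754.13 × 2.0617275 = €9801.720559575 ≈ €9,801.72.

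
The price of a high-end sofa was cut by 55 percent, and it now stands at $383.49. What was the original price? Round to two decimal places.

The overall multiplier applied was 0.45.
So the original price was $383.49 ÷ 0.45 = $852.20.

$852.20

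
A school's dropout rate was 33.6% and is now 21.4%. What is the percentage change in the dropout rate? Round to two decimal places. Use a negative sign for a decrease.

The change is 21.4 − 33.6 = -12.2 percentage points.
Relative to the original 33.6%, that is -12.2 ÷ 33.6 ≈ -36.31%.

-36.31%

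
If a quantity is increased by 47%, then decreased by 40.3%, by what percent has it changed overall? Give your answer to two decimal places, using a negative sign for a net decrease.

-12.24%

A 47% increase multiplies by 1.47.
Then a 40.3% decrease: 1.47 × 0.597 = 0.87759.
Overall factor 0.87759, i.e. -12.24%.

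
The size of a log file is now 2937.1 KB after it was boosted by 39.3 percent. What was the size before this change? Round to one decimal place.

The overall multiplier applied was 1.393.
So the original size was 2937.1 ÷ 1.393 ≈ 2108.5 KB.

2108.5 KB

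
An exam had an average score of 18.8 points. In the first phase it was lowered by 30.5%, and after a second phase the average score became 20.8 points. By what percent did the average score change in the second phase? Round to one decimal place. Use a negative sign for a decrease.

59.2%

After the first phase: 18.8 × 0.695 = 13.066.
Second-phase multiplier: 20.8 ÷ 13.066 ≈ 1.59192.
That is a change of 59.2%.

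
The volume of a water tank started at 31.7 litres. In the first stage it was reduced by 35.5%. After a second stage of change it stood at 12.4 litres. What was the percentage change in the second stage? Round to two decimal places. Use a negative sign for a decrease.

-39.35%

After the first stage: 31.7 × 0.645 = 20.4465.
Second-stage multiplier: 12.4 ÷ 20.4465 ≈ 0.606461.
That is a change of -39.35%.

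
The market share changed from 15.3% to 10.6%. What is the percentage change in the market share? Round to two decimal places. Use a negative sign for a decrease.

The change is 10.6 − 15.3 = -4.7 percentage points.
Relative to the original 15.3%, that is -4.7 ÷ 15.3 ≈ -30.72%.

-30.72%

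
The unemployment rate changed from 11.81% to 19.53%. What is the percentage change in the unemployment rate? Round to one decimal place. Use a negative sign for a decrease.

The change is 19.53 − 11.81 = 7.72 percentage points.
Relative to the original 11.81%, that is 7.72 ÷ 11.81 ≈ 65.4%.

65.4%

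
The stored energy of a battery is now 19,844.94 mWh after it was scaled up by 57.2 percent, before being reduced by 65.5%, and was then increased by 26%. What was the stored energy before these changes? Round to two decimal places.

29,040.74 mWh

Undoing the 26% increase: 19,844.94 ÷ 1.26 ≈ 15749.952381.
Undoing the 65.5% decrease: 15749.952381 ÷ 0.345 ≈ 45652.035887.
Undoing the 57.2% increase: 45652.035887 ÷ 1.572 ≈ 29,040.74 mWh.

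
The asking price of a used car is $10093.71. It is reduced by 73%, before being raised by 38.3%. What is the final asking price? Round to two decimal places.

$3769.09

Each change multiplies by a factor: 0.27 × 1.383 = 0.37341.
$10093.71 × 0.37341 = $3769.0922511 ≈ $3769.09.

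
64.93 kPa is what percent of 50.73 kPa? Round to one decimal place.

64.93 kPa ÷ 50.73 kPa ≈ 128.0%.

128.0%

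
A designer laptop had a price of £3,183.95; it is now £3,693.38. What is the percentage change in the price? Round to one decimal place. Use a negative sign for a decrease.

16.0%

Change: £3,693.38 − £3,183.95 = £509.43.
Relative to the original: £509.43 ÷ £3,183.95 ≈ 16.0%.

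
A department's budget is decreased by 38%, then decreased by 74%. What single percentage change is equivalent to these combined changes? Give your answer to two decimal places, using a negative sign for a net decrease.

-83.88%

A 38% decrease multiplies by 0.62.
Then a 74% decrease: 0.62 × 0.26 = 0.1612.
Overall factor 0.1612, i.e. -83.88%.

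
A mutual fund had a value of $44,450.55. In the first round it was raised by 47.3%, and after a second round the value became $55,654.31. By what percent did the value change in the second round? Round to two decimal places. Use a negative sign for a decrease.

After the first round: $44,450.55 × 1.473 = $65475.66015.
Second-round multiplier: $55,654.31 ÷ $65475.66015 ≈ 0.85.
That is a change of -15.00%.

-15.00%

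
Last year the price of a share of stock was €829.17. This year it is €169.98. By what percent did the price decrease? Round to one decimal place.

Change: €169.98 − €829.17 = -€659.19.
Relative to the original: -€659.19 ÷ €829.17 ≈ -79.5%.
So the price decreased by 79.5%.

79.5%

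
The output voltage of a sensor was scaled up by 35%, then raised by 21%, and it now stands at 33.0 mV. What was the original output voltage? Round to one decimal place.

20.2 mV

The overall multiplier applied was 1.35 × 1.21 = 1.6335.
So the original output voltage was 33.0 ÷ 1.6335 ≈ 20.2 mV.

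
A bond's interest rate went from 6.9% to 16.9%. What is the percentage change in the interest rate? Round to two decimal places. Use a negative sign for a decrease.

The change is 16.9 − 6.9 = 10.0 percentage points.
Relative to the original 6.9%, that is 10.0 ÷ 6.9 ≈ 144.93%.

144.93%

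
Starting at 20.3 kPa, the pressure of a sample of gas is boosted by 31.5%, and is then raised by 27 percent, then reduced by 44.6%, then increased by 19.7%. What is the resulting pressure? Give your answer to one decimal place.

31.5% increase: 20.3 × 1.315 = 26.6945.
After the 27% increase: 26.6945 × 1.27 = 33.902015.
44.6% decrease: 33.902015 × 0.554 = 18.78171631.
Apply the 19.7% increase: 18.78171631 × 1.197 = 22.48171442307 ≈ 22.5.

22.5 kPa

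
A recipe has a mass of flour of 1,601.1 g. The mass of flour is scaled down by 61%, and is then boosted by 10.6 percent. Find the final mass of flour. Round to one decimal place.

690.6 g

Each change multiplies by a factor: 0.39 × 1.106 = 0.43134.
1,601.1 × 0.43134 = 690.618474 ≈ 690.6.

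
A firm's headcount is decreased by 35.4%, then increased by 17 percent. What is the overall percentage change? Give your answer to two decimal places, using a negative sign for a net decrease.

The combined multiplier is 0.646 × 1.17 = 0.75582.
That corresponds to a decrease of 24.42%.

-24.42%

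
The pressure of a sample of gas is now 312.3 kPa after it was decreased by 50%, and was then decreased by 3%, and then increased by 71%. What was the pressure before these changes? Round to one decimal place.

376.6 kPa

The overall multiplier applied was 0.5 × 0.97 × 1.71 = 0.82935.
So the original pressure was 312.3 ÷ 0.82935 ≈ 376.6 kPa.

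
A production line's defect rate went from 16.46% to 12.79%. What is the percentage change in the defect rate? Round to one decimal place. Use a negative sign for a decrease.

The change is 12.79 − 16.46 = -3.67 percentage points.
Relative to the original 16.46%, that is -3.67 ÷ 16.46 ≈ -22.3%.

-22.3%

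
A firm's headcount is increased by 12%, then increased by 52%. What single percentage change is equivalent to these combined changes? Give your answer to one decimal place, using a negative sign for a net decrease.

70.2%

The combined multiplier is 1.12 × 1.52 = 1.7024.
That corresponds to an increase of 70.2%.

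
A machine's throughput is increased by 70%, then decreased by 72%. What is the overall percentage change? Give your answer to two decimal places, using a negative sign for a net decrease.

-52.40%

A 70% increase multiplies by 1.7.
Then a 72% decrease: 1.7 × 0.28 = 0.476.
Overall factor 0.476, i.e. -52.40%.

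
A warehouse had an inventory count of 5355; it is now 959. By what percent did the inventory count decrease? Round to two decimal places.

Change: 959 − 5355 = -4396.
Relative to the original: -4396 ÷ 5355 ≈ -82.09%.
So the inventory count decreased by 82.09%.

82.09%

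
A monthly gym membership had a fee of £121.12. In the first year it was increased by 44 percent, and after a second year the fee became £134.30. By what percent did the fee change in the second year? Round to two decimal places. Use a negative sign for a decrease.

After the first year: £121.12 × 1.44 = £174.4128.
Second-year multiplier: £134.30 ÷ £174.4128 ≈ 0.770012.
That is a change of -23.00%.

-23.00%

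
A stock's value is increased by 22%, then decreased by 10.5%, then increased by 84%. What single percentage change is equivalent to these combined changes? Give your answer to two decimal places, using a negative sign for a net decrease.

100.91%

A 22% increase multiplies by 1.22.
Then a 10.5% decrease: 1.22 × 0.895 = 1.0919.
Then an 84% increase: 1.0919 × 1.84 = 2.009096.
Overall factor 2.009096, i.e. 100.91%.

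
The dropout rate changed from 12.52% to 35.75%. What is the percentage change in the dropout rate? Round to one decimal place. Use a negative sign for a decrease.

185.5%

The change is 35.75 − 12.52 = 23.23 percentage points.
Relative to the original 12.52%, that is 23.23 ÷ 12.52 ≈ 185.5%.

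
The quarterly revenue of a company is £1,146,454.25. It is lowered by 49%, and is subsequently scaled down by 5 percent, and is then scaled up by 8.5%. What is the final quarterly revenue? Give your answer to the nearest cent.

Each change multiplies by a factor: 0.51 × 0.95 × 1.085 = 0.5256825.
£1,146,454.25 × 0.5256825 = £602670.936275625 ≈ £602,670.94.

£602,670.94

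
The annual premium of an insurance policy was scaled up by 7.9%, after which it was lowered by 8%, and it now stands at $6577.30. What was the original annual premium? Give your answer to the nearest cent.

$6625.80

The overall multiplier applied was 1.079 × 0.92 = 0.99268.
So the original annual premium was $6577.30 ÷ 0.99268 ≈ $6625.80.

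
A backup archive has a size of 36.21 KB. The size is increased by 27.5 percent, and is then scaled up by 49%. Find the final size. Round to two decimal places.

68.79 KB

Each change multiplies by a factor: 1.275 × 1.49 = 1.89975.
36.21 × 1.89975 = 68.7899475 ≈ 68.79.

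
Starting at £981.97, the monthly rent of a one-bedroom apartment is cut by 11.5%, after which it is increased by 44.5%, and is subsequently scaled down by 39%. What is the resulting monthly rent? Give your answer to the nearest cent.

£766.02

Each change multiplies by a factor: 0.885 × 1.445 × 0.61 = 0.78008325.
£981.97 × 0.78008325 = £766.0183490025 ≈ £766.02.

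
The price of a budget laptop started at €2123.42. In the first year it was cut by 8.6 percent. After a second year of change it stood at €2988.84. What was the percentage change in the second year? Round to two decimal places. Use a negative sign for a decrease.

After the first year: €2123.42 × 0.914 = €1940.80588.
Second-year multiplier: €2988.84 ÷ €1940.80588 ≈ 1.539999.
That is a change of 54.00%.

54.00%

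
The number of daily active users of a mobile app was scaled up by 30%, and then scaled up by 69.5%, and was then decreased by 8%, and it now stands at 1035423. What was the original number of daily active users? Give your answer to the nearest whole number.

Undoing the 8% decrease: 1035423 ÷ 0.92 ≈ 1125459.782609.
Undoing the 69.5% increase: 1125459.782609 ÷ 1.695 ≈ 663988.072336.
Undoing the 30% increase: 663988.072336 ÷ 1.3 ≈ 510760.

510760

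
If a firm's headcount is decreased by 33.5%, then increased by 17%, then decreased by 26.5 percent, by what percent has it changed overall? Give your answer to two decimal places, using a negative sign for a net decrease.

The combined multiplier is 0.665 × 1.17 × 0.735 = 0.57186675.
That corresponds to a decrease of 42.81%.

-42.81%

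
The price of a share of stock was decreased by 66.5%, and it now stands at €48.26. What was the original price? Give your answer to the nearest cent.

€144.06

The overall multiplier applied was 0.335.
So the original price was €48.26 ÷ 0.335 ≈ €144.06.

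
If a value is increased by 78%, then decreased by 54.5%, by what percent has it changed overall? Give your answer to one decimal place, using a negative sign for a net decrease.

The combined multiplier is 1.78 × 0.455 = 0.8099.
That corresponds to a decrease of 19.0%.

-19.0%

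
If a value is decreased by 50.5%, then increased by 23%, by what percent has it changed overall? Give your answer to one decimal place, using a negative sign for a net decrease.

-39.1%

A 50.5% decrease multiplies by 0.495.
Then a 23% increase: 0.495 × 1.23 = 0.60885.
Overall factor 0.60885, i.e. -39.1%.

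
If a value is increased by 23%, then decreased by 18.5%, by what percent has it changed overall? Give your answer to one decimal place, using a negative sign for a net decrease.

0.2%

A 23% increase multiplies by 1.23.
Then an 18.5% decrease: 1.23 × 0.815 = 1.00245.
Overall factor 1.00245, i.e. 0.2%.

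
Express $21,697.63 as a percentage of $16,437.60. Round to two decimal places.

$21,697.63 ÷ $16,437.60 ≈ 132.00%.

132.00%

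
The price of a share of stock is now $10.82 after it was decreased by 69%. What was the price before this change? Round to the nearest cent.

$34.90

The overall multiplier applied was 0.31.
So the original price was $10.82 ÷ 0.31 ≈ $34.90.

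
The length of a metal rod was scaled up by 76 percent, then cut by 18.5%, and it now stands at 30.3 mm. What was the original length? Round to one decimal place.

Undoing the 18.5% decrease: 30.3 ÷ 0.815 ≈ 37.177914.
Undoing the 76% increase: 37.177914 ÷ 1.76 ≈ 21.1 mm.

21.1 mm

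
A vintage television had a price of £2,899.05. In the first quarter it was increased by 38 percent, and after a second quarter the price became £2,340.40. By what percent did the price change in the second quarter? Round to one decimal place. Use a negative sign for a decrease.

After the first quarter: £2,899.05 × 1.38 = £4000.689.
Second-quarter multiplier: £2,340.40 ÷ £4000.689 ≈ 0.585.
That is a change of -41.5%.

-41.5%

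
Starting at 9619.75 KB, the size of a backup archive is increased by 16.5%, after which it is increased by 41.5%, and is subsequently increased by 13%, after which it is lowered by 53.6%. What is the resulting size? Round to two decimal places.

8314.62 KB

Each change multiplies by a factor: 1.165 × 1.415 × 1.13 × 0.464 = 0.864328412.
9619.75 × 0.864328412 = 8314.623241337 ≈ 8314.62.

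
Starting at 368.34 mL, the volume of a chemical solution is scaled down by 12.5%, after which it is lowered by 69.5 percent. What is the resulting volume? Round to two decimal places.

98.30 mL

Apply the 12.5% decrease: 368.34 × 0.875 = 322.2975.
69.5% decrease: 322.2975 × 0.305 = 98.3007375 ≈ 98.30.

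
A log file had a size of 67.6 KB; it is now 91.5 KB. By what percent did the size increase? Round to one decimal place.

35.4%

Change: 91.5 − 67.6 = 23.9.
Relative to the original: 23.9 ÷ 67.6 ≈ 35.4%.
So the size increased by 35.4%.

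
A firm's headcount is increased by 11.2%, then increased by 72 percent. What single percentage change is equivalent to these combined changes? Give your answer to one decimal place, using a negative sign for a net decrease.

An 11.2% increase multiplies by 1.112.
Then a 72% increase: 1.112 × 1.72 = 1.91264.
Overall factor 1.91264, i.e. 91.3%.

91.3%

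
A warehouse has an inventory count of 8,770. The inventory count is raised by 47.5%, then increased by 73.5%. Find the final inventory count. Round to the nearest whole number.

Each change multiplies by a factor: 1.475 × 1.735 = 2.559125.
8,770 × 2.559125 = 22443.52625 ≈ 22,444.

22,444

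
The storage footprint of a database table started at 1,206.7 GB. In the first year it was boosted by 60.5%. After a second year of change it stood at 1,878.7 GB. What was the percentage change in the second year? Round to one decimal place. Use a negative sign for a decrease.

After the first year: 1,206.7 × 1.605 = 1936.7535.
Second-year multiplier: 1,878.7 ÷ 1936.7535 ≈ 0.97003.
That is a change of -3.0%.

-3.0%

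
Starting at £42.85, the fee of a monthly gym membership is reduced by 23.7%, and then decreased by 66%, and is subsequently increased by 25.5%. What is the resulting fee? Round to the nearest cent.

£13.95

After the 23.7% decrease: £42.85 × 0.763 = £32.69455.
66% decrease: £32.69455 × 0.34 = £11.116147.
Apply the 25.5% increase: £11.116147 × 1.255 = £13.950764485 ≈ £13.95.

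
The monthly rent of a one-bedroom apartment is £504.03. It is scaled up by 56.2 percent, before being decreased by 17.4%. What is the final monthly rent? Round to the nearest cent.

Apply the 56.2% increase: £504.03 × 1.562 = £787.29486.
17.4% decrease: £787.29486 × 0.826 = £650.30555436 ≈ £650.31.

£650.31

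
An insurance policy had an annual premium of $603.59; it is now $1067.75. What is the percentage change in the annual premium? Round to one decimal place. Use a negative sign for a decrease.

76.9%

Change: $1067.75 − $603.59 = $464.16.
Relative to the original: $464.16 ÷ $603.59 ≈ 76.9%.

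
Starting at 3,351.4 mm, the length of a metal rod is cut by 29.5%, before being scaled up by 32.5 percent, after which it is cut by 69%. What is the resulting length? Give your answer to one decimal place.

970.5 mm

After the 29.5% decrease: 3,351.4 × 0.705 = 2362.737.
Apply the 32.5% increase: 2362.737 × 1.325 = 3130.626525.
69% decrease: 3130.626525 × 0.31 = 970.49422275 ≈ 970.5.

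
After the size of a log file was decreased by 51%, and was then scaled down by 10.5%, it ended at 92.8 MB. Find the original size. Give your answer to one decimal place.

The overall multiplier applied was 0.49 × 0.895 = 0.43855.
So the original size was 92.8 ÷ 0.43855 ≈ 211.6 MB.

211.6 MB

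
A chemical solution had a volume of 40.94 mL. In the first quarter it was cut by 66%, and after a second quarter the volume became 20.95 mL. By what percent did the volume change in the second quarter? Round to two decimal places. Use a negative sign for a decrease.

After the first quarter: 40.94 × 0.34 = 13.9196.
Second-quarter multiplier: 20.95 ÷ 13.9196 ≈ 1.505072.
That is a change of 50.51%.

50.51%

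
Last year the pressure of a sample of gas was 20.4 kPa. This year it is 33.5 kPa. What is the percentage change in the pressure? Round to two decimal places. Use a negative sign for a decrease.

64.22%

Change: 33.5 − 20.4 = 13.1.
Relative to the original: 13.1 ÷ 20.4 ≈ 64.22%.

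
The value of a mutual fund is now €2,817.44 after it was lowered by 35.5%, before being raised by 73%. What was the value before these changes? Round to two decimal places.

Undoing the 73% increase: €2,817.44 ÷ 1.73 ≈ €1628.578035.
Undoing the 35.5% decrease: €1628.578035 ÷ 0.645 ≈ €2,524.93.

€2,524.93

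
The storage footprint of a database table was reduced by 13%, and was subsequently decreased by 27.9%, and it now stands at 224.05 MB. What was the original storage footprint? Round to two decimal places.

The overall multiplier applied was 0.87 × 0.721 = 0.62727.
So the original storage footprint was 224.05 ÷ 0.62727 ≈ 357.18 MB.

357.18 MB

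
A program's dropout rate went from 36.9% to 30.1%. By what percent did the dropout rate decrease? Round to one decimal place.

The change is 30.1 − 36.9 = -6.8 percentage points.
Relative to the original 36.9%, that is -6.8 ÷ 36.9 ≈ -18.4%.
So the dropout rate fell by 18.4%.

18.4%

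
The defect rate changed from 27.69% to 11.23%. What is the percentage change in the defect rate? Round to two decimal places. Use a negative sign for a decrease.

-59.44%

The change is 11.23 − 27.69 = -16.46 percentage points.
Relative to the original 27.69%, that is -16.46 ÷ 27.69 ≈ -59.44%.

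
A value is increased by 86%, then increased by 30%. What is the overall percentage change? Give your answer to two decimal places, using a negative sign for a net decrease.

An 86% increase multiplies by 1.86.
Then a 30% increase: 1.86 × 1.3 = 2.418.
Overall factor 2.418, i.e. 141.80%.

141.80%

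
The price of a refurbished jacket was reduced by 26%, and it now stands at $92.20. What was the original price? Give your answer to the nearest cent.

$124.59

The overall multiplier applied was 0.74.
So the original price was $92.20 ÷ 0.74 ≈ $124.59.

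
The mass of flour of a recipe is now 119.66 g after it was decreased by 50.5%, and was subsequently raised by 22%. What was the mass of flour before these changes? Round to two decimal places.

198.15 g

The overall multiplier applied was 0.495 × 1.22 = 0.6039.
So the original mass of flour was 119.66 ÷ 0.6039 ≈ 198.15 g.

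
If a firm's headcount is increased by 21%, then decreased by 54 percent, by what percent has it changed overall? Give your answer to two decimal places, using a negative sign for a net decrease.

A 21% increase multiplies by 1.21.
Then a 54% decrease: 1.21 × 0.46 = 0.5566.
Overall factor 0.5566, i.e. -44.34%.

-44.34%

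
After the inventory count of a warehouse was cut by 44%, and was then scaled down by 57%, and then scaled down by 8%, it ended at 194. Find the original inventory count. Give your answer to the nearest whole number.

The overall multiplier applied was 0.56 × 0.43 × 0.92 = 0.221536.
So the original inventory count was 194 ÷ 0.221536 ≈ 876.

876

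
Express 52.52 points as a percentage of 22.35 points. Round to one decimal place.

52.52 points ÷ 22.35 points ≈ 235.0%.

235.0%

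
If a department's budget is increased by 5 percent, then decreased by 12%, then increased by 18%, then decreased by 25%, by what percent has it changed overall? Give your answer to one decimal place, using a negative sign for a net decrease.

A 5% increase multiplies by 1.05.
Then a 12% decrease: 1.05 × 0.88 = 0.924.
Then an 18% increase: 0.924 × 1.18 = 1.09032.
Then a 25% decrease: 1.09032 × 0.75 = 0.81774.
Overall factor 0.81774, i.e. -18.2%.

-18.2%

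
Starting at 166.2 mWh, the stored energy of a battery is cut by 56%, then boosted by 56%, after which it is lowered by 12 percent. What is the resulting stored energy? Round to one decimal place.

Apply the 56% decrease: 166.2 × 0.44 = 73.128.
After the 56% increase: 73.128 × 1.56 = 114.07968.
Apply the 12% decrease: 114.07968 × 0.88 = 100.3901184 ≈ 100.4.

100.4 mWh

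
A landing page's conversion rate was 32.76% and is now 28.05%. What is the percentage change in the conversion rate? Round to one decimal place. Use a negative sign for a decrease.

The change is 28.05 − 32.76 = -4.71 percentage points.
Relative to the original 32.76%, that is -4.71 ÷ 32.76 ≈ -14.4%.

-14.4%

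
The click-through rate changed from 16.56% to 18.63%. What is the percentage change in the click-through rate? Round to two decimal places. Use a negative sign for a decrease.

12.50%

The change is 18.63 − 16.56 = 2.07 percentage points.
Relative to the original 16.56%, that is 2.07 ÷ 16.56 = 12.50%.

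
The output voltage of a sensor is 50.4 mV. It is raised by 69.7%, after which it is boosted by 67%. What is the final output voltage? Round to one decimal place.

142.8 mV

Apply the 69.7% increase: 50.4 × 1.697 = 85.5288.
Apply the 67% increase: 85.5288 × 1.67 = 142.833096 ≈ 142.8.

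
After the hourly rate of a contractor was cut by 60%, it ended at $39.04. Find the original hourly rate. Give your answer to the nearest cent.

$97.60

The overall multiplier applied was 0.4.
So the original hourly rate was $39.04 ÷ 0.4 = $97.60.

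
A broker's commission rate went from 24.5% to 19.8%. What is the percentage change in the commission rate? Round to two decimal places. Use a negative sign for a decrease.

The change is 19.8 − 24.5 = -4.7 percentage points.
Relative to the original 24.5%, that is -4.7 ÷ 24.5 ≈ -19.18%.

-19.18%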